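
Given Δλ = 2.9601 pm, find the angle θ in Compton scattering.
102.71°

From the Compton formula Δλ = λ_C(1 - cos θ), we can solve for θ:

cos θ = 1 - Δλ/λ_C

Given:
- Δλ = 2.9601 pm
- λ_C = h/(m_e·c) ≈ 2.42631024 pm

cos θ = 1 - 2.9601/2.42631024
cos θ = 1 - 1.220001
cos θ = -0.220001

θ = arccos(-0.220001)
θ = 102.71°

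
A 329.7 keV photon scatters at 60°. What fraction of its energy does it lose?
0.2439 (or 24.39%)

Calculate initial and final photon energies:

Initial: E₀ = 329.7 keV → λ₀ = 3.7605 pm
Compton shift: Δλ = 1.2132 pm
Final wavelength: λ' = 4.9737 pm
Final energy: E' = 249.2811 keV

Fractional energy loss:
(E₀ - E')/E₀ = (329.7000 - 249.2811)/329.7000
= 80.4189/329.7000
= 0.2439
= 24.39%

(Intermediate values are shown rounded; full precision is carried through to the final answer.)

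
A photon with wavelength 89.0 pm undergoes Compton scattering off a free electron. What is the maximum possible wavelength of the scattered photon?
93.8526 pm (at θ = 180°)

The Compton shift is Δλ = λ_C(1 − cos θ).

Since cos θ ranges from −1 to 1, the factor (1 − cos θ) ranges from 0 to 2; the maximum shift occurs at θ = 180° (backscattering):
Δλ_max = 2λ_C = 2 × 2.4263 pm = 4.8526 pm

Maximum scattered wavelength:
λ'_max = λ₀ + Δλ_max = 89.0 + 4.8526 = 93.8526 pm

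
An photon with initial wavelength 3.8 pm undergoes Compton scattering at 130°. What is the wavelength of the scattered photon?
7.7859 pm

Using the Compton scattering formula:
λ' = λ + Δλ = λ + λ_C(1 - cos θ)

Given:
- Initial wavelength λ = 3.8 pm
- Scattering angle θ = 130°
- Compton wavelength λ_C ≈ 2.4263 pm

Calculate the shift:
Δλ = 2.4263 × (1 - cos(130°))
Δλ = 2.4263 × 1.6428
Δλ = 3.9859 pm

Final wavelength:
λ' = 3.8 + 3.9859 = 7.7859 pm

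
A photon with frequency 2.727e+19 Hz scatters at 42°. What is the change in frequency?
1.463e+18 Hz (decrease)

Convert frequency to wavelength (c = 299792458 m/s):
λ₀ = c/f₀ = 299792458/2.727e+19 = 1.0993489e-11 m = 10.9935 pm

Calculate Compton shift:
Δλ = λ_C(1 - cos(42°)) = 0.6232 pm

Final wavelength:
λ' = λ₀ + Δλ = 10.9935 + 0.6232 = 11.6167 pm

Final frequency:
f' = c/λ' = 299792458/1.1616700e-11 = 2.5807025e+19 Hz

Frequency shift (decrease):
Δf = f₀ - f' = 2.727e+19 - 2.5807025e+19 = 1.463e+18 Hz

(Intermediate values are shown rounded; full precision is carried through to the final answer.)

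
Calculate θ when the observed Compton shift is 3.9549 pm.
129.05°

From the Compton formula Δλ = λ_C(1 - cos θ), we can solve for θ:

cos θ = 1 - Δλ/λ_C

Given:
- Δλ = 3.9549 pm
- λ_C = h/(m_e·c) ≈ 2.42631024 pm

cos θ = 1 - 3.9549/2.42631024
cos θ = 1 - 1.630006
cos θ = -0.630006

θ = arccos(-0.630006)
θ = 129.05°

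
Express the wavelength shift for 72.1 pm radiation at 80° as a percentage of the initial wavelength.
2.7808%

Calculate the Compton shift:
Δλ = λ_C(1 - cos(80°))
Δλ = 2.4263 × (1 - cos(80°))
Δλ = 2.4263 × 0.8264
Δλ = 2.0050 pm

Percentage change:
(Δλ/λ₀) × 100 = (2.0050/72.1) × 100
= 2.7808%

(Intermediate values are shown rounded; full precision is carried through to the final answer.)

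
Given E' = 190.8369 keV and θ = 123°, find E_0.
451.0003 keV

Convert final energy to wavelength (hc ≈ 1239.842 keV·pm):
λ' = hc/E' = 1239.842 / 190.8369 = 6.4969 pm

Calculate the Compton shift:
Δλ = λ_C(1 - cos(123°))
Δλ = 2.4263 × (1 - cos(123°))
Δλ = 3.7478 pm

Initial wavelength:
λ = λ' - Δλ = 6.4969 - 3.7478 = 2.7491 pm

Initial energy:
E = hc/λ = 1239.842 / 2.7491 = 451.0003 keV

(Intermediate values are shown rounded; full precision is carried through to the final answer.)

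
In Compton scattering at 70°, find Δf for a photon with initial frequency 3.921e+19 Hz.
6.773e+18 Hz (decrease)

Convert frequency to wavelength (c = 299792458 m/s):
λ₀ = c/f₀ = 299792458/3.921e+19 = 7.6458163e-12 m = 7.6458 pm

Calculate Compton shift:
Δλ = λ_C(1 - cos(70°)) = 1.5965 pm

Final wavelength:
λ' = λ₀ + Δλ = 7.6458 + 1.5965 = 9.2423 pm

Final frequency:
f' = c/λ' = 299792458/9.2422796e-12 = 3.2437069e+19 Hz

Frequency shift (decrease):
Δf = f₀ - f' = 3.921e+19 - 3.2437069e+19 = 6.773e+18 Hz

(Intermediate values are shown rounded; full precision is carried through to the final answer.)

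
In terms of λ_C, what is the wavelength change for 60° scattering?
0.5000 λ_C

The Compton shift formula is:
Δλ = λ_C(1 - cos θ)

Dividing both sides by λ_C:
Δλ/λ_C = 1 - cos θ

For θ = 60°:
Δλ/λ_C = 1 - cos(60°)
Δλ/λ_C = 1 - 0.5000
Δλ/λ_C = 0.5000

This means the shift is 0.5000 × λ_C = 1.2132 pm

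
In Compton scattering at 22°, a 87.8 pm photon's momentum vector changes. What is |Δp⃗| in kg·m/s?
2.8771e-24 kg·m/s

Photon momentum magnitude is p = h/λ.

Initial momentum:
p₀ = h/λ = 6.6261e-34/8.7800e-11 = 7.5468e-24 kg·m/s

After scattering:
λ' = λ + Δλ = 87.8 + 0.1767 = 87.9767 pm
p' = h/λ' = 6.6261e-34/8.7977e-11 = 7.5316e-24 kg·m/s

Momentum is a vector; the scattered photon's direction makes angle θ = 22° with the incident direction. The magnitude of the vector change Δp⃗ = p⃗₀ − p⃗' is found from the law of cosines:
|Δp⃗|² = p₀² + p'² − 2p₀p'cos θ
|Δp⃗|² = (7.5468e-24)² + (7.5316e-24)² − 2·7.5468e-24·7.5316e-24·cos(22°)
|Δp⃗| = 2.8771e-24 kg·m/s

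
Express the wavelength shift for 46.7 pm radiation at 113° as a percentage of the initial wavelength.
7.2256%

Calculate the Compton shift:
Δλ = λ_C(1 - cos(113°))
Δλ = 2.4263 × (1 - cos(113°))
Δλ = 2.4263 × 1.3907
Δλ = 3.3743 pm

Percentage change:
(Δλ/λ₀) × 100 = (3.3743/46.7) × 100
= 7.2256%

(Intermediate values are shown rounded; full precision is carried through to the final answer.)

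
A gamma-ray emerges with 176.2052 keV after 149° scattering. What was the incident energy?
490.0002 keV

Convert final energy to wavelength (hc ≈ 1239.842 keV·pm):
λ' = hc/E' = 1239.842 / 176.2052 = 7.0364 pm

Calculate the Compton shift:
Δλ = λ_C(1 - cos(149°))
Δλ = 2.4263 × (1 - cos(149°))
Δλ = 4.5061 pm

Initial wavelength:
λ = λ' - Δλ = 7.0364 - 4.5061 = 2.5303 pm

Initial energy:
E = hc/λ = 1239.842 / 2.5303 = 490.0002 keV

(Intermediate values are shown rounded; full precision is carried through to the final answer.)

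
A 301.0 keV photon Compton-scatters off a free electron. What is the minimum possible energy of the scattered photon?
138.1948 keV (at θ = 180°)

The scattered photon has minimum energy when its wavelength is maximum, i.e., when the Compton shift Δλ = λ_C(1 − cos θ) is maximum. This occurs at θ = 180° (backscattering), giving Δλ_max = 2λ_C = 4.8526 pm.

Initial wavelength: λ₀ = hc/E₀ = 4.1191 pm
Maximum final wavelength: λ'_max = λ₀ + 2λ_C = 4.1191 + 4.8526 = 8.9717 pm
Minimum final energy: E'_min = hc/λ'_max = 138.1948 keV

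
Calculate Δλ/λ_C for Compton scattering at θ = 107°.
1.2924 λ_C

The Compton shift formula is:
Δλ = λ_C(1 - cos θ)

Dividing both sides by λ_C:
Δλ/λ_C = 1 - cos θ

For θ = 107°:
Δλ/λ_C = 1 - cos(107°)
Δλ/λ_C = 1 - -0.2924
Δλ/λ_C = 1.2924

This means the shift is 1.2924 × λ_C = 3.1357 pm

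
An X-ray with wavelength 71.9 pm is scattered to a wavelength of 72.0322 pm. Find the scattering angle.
19.00°

First find the wavelength shift:
Δλ = λ' - λ = 72.0322 - 71.9 = 0.1322 pm

Using Δλ = λ_C(1 - cos θ), with λ_C = h/(m_e·c) ≈ 2.42631024 pm:
cos θ = 1 - Δλ/λ_C
cos θ = 1 - 0.1322/2.42631024
cos θ = 0.945514

θ = arccos(0.945514)
θ = 19.00°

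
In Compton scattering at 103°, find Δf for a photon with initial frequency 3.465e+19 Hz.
8.859e+18 Hz (decrease)

Convert frequency to wavelength (c = 299792458 m/s):
λ₀ = c/f₀ = 299792458/3.465e+19 = 8.6520190e-12 m = 8.6520 pm

Calculate Compton shift:
Δλ = λ_C(1 - cos(103°)) = 2.9721 pm

Final wavelength:
λ' = λ₀ + Δλ = 8.6520 + 2.9721 = 11.6241 pm

Final frequency:
f' = c/λ' = 299792458/1.1624130e-11 = 2.5790528e+19 Hz

Frequency shift (decrease):
Δf = f₀ - f' = 3.465e+19 - 2.5790528e+19 = 8.859e+18 Hz

(Intermediate values are shown rounded; full precision is carried through to the final answer.)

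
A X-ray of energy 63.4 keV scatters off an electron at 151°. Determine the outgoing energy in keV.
51.4366 keV

First convert energy to wavelength:
λ = hc/E, with hc ≈ 1239.842 keV·pm (i.e. 1239.842 eV·nm)

For E = 63.4 keV = 63400 eV:
λ = 1239.842 keV·pm / 63.4 keV
λ = 19.5559 pm

Calculate the Compton shift:
Δλ = λ_C(1 - cos(151°)) = 2.4263 × 1.8746
Δλ = 4.5484 pm

Final wavelength:
λ' = 19.5559 + 4.5484 = 24.1043 pm

Final energy:
E' = hc/λ' = 1239.842 / 24.1043 = 51.4366 keV

(Intermediate values are shown rounded; full precision is carried through to the final answer.)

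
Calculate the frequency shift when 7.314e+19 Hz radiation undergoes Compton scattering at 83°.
2.502e+19 Hz (decrease)

Convert frequency to wavelength (c = 299792458 m/s):
λ₀ = c/f₀ = 299792458/7.314e+19 = 4.0988851e-12 m = 4.0989 pm

Calculate Compton shift:
Δλ = λ_C(1 - cos(83°)) = 2.1306 pm

Final wavelength:
λ' = λ₀ + Δλ = 4.0989 + 2.1306 = 6.2295 pm

Final frequency:
f' = c/λ' = 299792458/6.2295025e-12 = 4.8124623e+19 Hz

Frequency shift (decrease):
Δf = f₀ - f' = 7.314e+19 - 4.8124623e+19 = 2.502e+19 Hz

(Intermediate values are shown rounded; full precision is carried through to the final answer.)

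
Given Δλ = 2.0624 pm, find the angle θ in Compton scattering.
81.37°

From the Compton formula Δλ = λ_C(1 - cos θ), we can solve for θ:

cos θ = 1 - Δλ/λ_C

Given:
- Δλ = 2.0624 pm
- λ_C = h/(m_e·c) ≈ 2.42631024 pm

cos θ = 1 - 2.0624/2.42631024
cos θ = 1 - 0.850015
cos θ = 0.149985

θ = arccos(0.149985)
θ = 81.37°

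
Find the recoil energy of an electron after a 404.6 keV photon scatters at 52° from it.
94.3983 keV

By energy conservation: K_e = E_initial - E_final

First find the scattered photon energy:
Initial wavelength: λ = hc/E = 3.0644 pm
Compton shift: Δλ = λ_C(1 - cos(52°)) = 0.9325 pm
Final wavelength: λ' = 3.0644 + 0.9325 = 3.9969 pm
Final photon energy: E' = hc/λ' = 310.2017 keV

Electron kinetic energy:
K_e = E - E' = 404.6000 - 310.2017 = 94.3983 keV

(Intermediate values are shown rounded; full precision is carried through to the final answer.)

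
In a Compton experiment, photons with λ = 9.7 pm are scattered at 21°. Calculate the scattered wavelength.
9.8612 pm

Using the Compton scattering formula:
λ' = λ + Δλ = λ + λ_C(1 - cos θ)

Given:
- Initial wavelength λ = 9.7 pm
- Scattering angle θ = 21°
- Compton wavelength λ_C ≈ 2.4263 pm

Calculate the shift:
Δλ = 2.4263 × (1 - cos(21°))
Δλ = 2.4263 × 0.0664
Δλ = 0.1612 pm

Final wavelength:
λ' = 9.7 + 0.1612 = 9.8612 pm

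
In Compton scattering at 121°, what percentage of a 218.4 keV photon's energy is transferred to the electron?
0.3930 (or 39.30%)

Calculate initial and final photon energies:

Initial: E₀ = 218.4 keV → λ₀ = 5.6769 pm
Compton shift: Δλ = 3.6760 pm
Final wavelength: λ' = 9.3529 pm
Final energy: E' = 132.5625 keV

Fractional energy loss:
(E₀ - E')/E₀ = (218.4000 - 132.5625)/218.4000
= 85.8375/218.4000
= 0.3930
= 39.30%

(Intermediate values are shown rounded; full precision is carried through to the final answer.)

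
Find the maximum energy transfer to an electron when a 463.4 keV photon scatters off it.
298.7060 keV

Maximum energy transfer occurs at θ = 180° (backscattering).

Initial photon: E₀ = 463.4 keV → λ₀ = 2.6755 pm

Maximum Compton shift (at 180°):
Δλ_max = 2λ_C = 2 × 2.4263 = 4.8526 pm

Final wavelength:
λ' = 2.6755 + 4.8526 = 7.5282 pm

Minimum photon energy (maximum energy to electron):
E'_min = hc/λ' = 164.6940 keV

Maximum electron kinetic energy:
K_max = E₀ - E'_min = 463.4000 - 164.6940 = 298.7060 keV

(Intermediate values are shown rounded; full precision is carried through to the final answer.)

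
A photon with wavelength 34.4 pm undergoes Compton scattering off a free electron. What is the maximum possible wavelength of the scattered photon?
39.2526 pm (at θ = 180°)

The Compton shift is Δλ = λ_C(1 − cos θ).

Since cos θ ranges from −1 to 1, the factor (1 − cos θ) ranges from 0 to 2; the maximum shift occurs at θ = 180° (backscattering):
Δλ_max = 2λ_C = 2 × 2.4263 pm = 4.8526 pm

Maximum scattered wavelength:
λ'_max = λ₀ + Δλ_max = 34.4 + 4.8526 = 39.2526 pm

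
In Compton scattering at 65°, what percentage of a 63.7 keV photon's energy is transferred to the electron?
0.0671 (or 6.71%)

Calculate initial and final photon energies:

Initial: E₀ = 63.7 keV → λ₀ = 19.4638 pm
Compton shift: Δλ = 1.4009 pm
Final wavelength: λ' = 20.8647 pm
Final energy: E' = 59.4230 keV

Fractional energy loss:
(E₀ - E')/E₀ = (63.7000 - 59.4230)/63.7000
= 4.2770/63.7000
= 0.0671
= 6.71%

(Intermediate values are shown rounded; full precision is carried through to the final answer.)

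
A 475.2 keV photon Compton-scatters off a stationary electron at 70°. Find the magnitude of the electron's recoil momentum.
2.4890e-22 kg·m/s

The electron is initially at rest, so by conservation of momentum:
p⃗_e = p⃗₀ − p⃗'  (incident photon momentum minus scattered photon momentum)

Photon momentum magnitudes (p = h/λ = E/c):
λ₀ = hc/E₀ = 2.6091 pm → p₀ = h/λ₀ = 2.5396e-22 kg·m/s
Δλ = λ_C(1 − cos 70°) = 1.5965 pm
λ' = 4.2056 pm → p' = h/λ' = 1.5756e-22 kg·m/s

The scattered photon makes angle θ = 70° with the incident direction, so by the law of cosines:
|p⃗_e|² = p₀² + p'² − 2p₀p'cos θ
|p⃗_e|² = (2.5396e-22)² + (1.5756e-22)² − 2·2.5396e-22·1.5756e-22·cos(70°)
|p⃗_e| = 2.4890e-22 kg·m/s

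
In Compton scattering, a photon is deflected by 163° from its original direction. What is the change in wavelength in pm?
4.7466 pm

Using the Compton scattering formula:
Δλ = λ_C(1 - cos θ)

where λ_C = h/(m_e·c) ≈ 2.4263 pm is the Compton wavelength of an electron.

For θ = 163°:
cos(163°) = -0.9563
1 - cos(163°) = 1.9563

Δλ = 2.4263 × 1.9563
Δλ = 4.7466 pm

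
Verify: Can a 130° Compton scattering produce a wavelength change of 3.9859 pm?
Yes, consistent

Calculate the expected shift for θ = 130°:

Δλ_expected = λ_C(1 - cos(130°))
Δλ_expected = 2.4263 × (1 - cos(130°))
Δλ_expected = 2.4263 × 1.6428
Δλ_expected = 3.9859 pm

Given shift: 3.9859 pm
Expected shift: 3.9859 pm
Difference: 0.0000 pm

The values match. This is consistent with Compton scattering at the stated angle.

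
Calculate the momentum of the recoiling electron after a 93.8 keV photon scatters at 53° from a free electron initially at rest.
4.3320e-23 kg·m/s

The electron is initially at rest, so by conservation of momentum:
p⃗_e = p⃗₀ − p⃗'  (incident photon momentum minus scattered photon momentum)

Photon momentum magnitudes (p = h/λ = E/c):
λ₀ = hc/E₀ = 13.2179 pm → p₀ = h/λ₀ = 5.0129e-23 kg·m/s
Δλ = λ_C(1 − cos 53°) = 0.9661 pm
λ' = 14.1841 pm → p' = h/λ' = 4.6715e-23 kg·m/s

The scattered photon makes angle θ = 53° with the incident direction, so by the law of cosines:
|p⃗_e|² = p₀² + p'² − 2p₀p'cos θ
|p⃗_e|² = (5.0129e-23)² + (4.6715e-23)² − 2·5.0129e-23·4.6715e-23·cos(53°)
|p⃗_e| = 4.3320e-23 kg·m/s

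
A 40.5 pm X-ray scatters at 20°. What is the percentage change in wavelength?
0.3613%

Calculate the Compton shift:
Δλ = λ_C(1 - cos(20°))
Δλ = 2.4263 × (1 - cos(20°))
Δλ = 2.4263 × 0.0603
Δλ = 0.1463 pm

Percentage change:
(Δλ/λ₀) × 100 = (0.1463/40.5) × 100
= 0.3613%

(Intermediate values are shown rounded; full precision is carried through to the final answer.)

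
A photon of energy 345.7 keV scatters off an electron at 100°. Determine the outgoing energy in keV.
192.6985 keV

First convert energy to wavelength:
λ = hc/E, with hc ≈ 1239.842 keV·pm (i.e. 1239.842 eV·nm)

For E = 345.7 keV = 345700 eV:
λ = 1239.842 keV·pm / 345.7 keV
λ = 3.5865 pm

Calculate the Compton shift:
Δλ = λ_C(1 - cos(100°)) = 2.4263 × 1.1736
Δλ = 2.8476 pm

Final wavelength:
λ' = 3.5865 + 2.8476 = 6.4341 pm

Final energy:
E' = hc/λ' = 1239.842 / 6.4341 = 192.6985 keV

(Intermediate values are shown rounded; full precision is carried through to the final answer.)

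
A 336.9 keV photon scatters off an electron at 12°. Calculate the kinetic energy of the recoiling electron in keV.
4.7849 keV

By energy conservation: K_e = E_initial - E_final

First find the scattered photon energy:
Initial wavelength: λ = hc/E = 3.6801 pm
Compton shift: Δλ = λ_C(1 - cos(12°)) = 0.0530 pm
Final wavelength: λ' = 3.6801 + 0.0530 = 3.7332 pm
Final photon energy: E' = hc/λ' = 332.1151 keV

Electron kinetic energy:
K_e = E - E' = 336.9000 - 332.1151 = 4.7849 keV

(Intermediate values are shown rounded; full precision is carried through to the final answer.)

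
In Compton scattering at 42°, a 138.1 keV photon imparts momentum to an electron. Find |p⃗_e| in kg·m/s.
5.1377e-23 kg·m/s

The electron is initially at rest, so by conservation of momentum:
p⃗_e = p⃗₀ − p⃗'  (incident photon momentum minus scattered photon momentum)

Photon momentum magnitudes (p = h/λ = E/c):
λ₀ = hc/E₀ = 8.9779 pm → p₀ = h/λ₀ = 7.3805e-23 kg·m/s
Δλ = λ_C(1 − cos 42°) = 0.6232 pm
λ' = 9.6011 pm → p' = h/λ' = 6.9014e-23 kg·m/s

The scattered photon makes angle θ = 42° with the incident direction, so by the law of cosines:
|p⃗_e|² = p₀² + p'² − 2p₀p'cos θ
|p⃗_e|² = (7.3805e-23)² + (6.9014e-23)² − 2·7.3805e-23·6.9014e-23·cos(42°)
|p⃗_e| = 5.1377e-23 kg·m/s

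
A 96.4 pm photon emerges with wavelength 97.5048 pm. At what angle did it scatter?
57.00°

First find the wavelength shift:
Δλ = λ' - λ = 97.5048 - 96.4 = 1.1048 pm

Using Δλ = λ_C(1 - cos θ), with λ_C = h/(m_e·c) ≈ 2.42631024 pm:
cos θ = 1 - Δλ/λ_C
cos θ = 1 - 1.1048/2.42631024
cos θ = 0.544658

θ = arccos(0.544658)
θ = 57.00°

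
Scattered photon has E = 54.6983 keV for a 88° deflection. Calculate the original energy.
61.0000 keV

Convert final energy to wavelength (hc ≈ 1239.842 keV·pm):
λ' = hc/E' = 1239.842 / 54.6983 = 22.6669 pm

Calculate the Compton shift:
Δλ = λ_C(1 - cos(88°))
Δλ = 2.4263 × (1 - cos(88°))
Δλ = 2.3416 pm

Initial wavelength:
λ = λ' - Δλ = 22.6669 - 2.3416 = 20.3253 pm

Initial energy:
E = hc/λ = 1239.842 / 20.3253 = 61.0000 keV

(Intermediate values are shown rounded; full precision is carried through to the final answer.)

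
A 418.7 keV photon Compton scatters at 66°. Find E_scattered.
281.7431 keV

First convert energy to wavelength:
λ = hc/E, with hc ≈ 1239.842 keV·pm (i.e. 1239.842 eV·nm)

For E = 418.7 keV = 418700 eV:
λ = 1239.842 keV·pm / 418.7 keV
λ = 2.9612 pm

Calculate the Compton shift:
Δλ = λ_C(1 - cos(66°)) = 2.4263 × 0.5933
Δλ = 1.4394 pm

Final wavelength:
λ' = 2.9612 + 1.4394 = 4.4006 pm

Final energy:
E' = hc/λ' = 1239.842 / 4.4006 = 281.7431 keV

(Intermediate values are shown rounded; full precision is carried through to the final answer.)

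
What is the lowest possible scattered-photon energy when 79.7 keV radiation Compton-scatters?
60.7498 keV (at θ = 180°)

The scattered photon has minimum energy when its wavelength is maximum, i.e., when the Compton shift Δλ = λ_C(1 − cos θ) is maximum. This occurs at θ = 180° (backscattering), giving Δλ_max = 2λ_C = 4.8526 pm.

Initial wavelength: λ₀ = hc/E₀ = 15.5564 pm
Maximum final wavelength: λ'_max = λ₀ + 2λ_C = 15.5564 + 4.8526 = 20.4090 pm
Minimum final energy: E'_min = hc/λ'_max = 60.7498 keV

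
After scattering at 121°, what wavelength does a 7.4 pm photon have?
11.0760 pm

Using the Compton scattering formula:
λ' = λ + Δλ = λ + λ_C(1 - cos θ)

Given:
- Initial wavelength λ = 7.4 pm
- Scattering angle θ = 121°
- Compton wavelength λ_C ≈ 2.4263 pm

Calculate the shift:
Δλ = 2.4263 × (1 - cos(121°))
Δλ = 2.4263 × 1.5150
Δλ = 3.6760 pm

Final wavelength:
λ' = 7.4 + 3.6760 = 11.0760 pm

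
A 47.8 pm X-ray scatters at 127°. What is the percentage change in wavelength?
8.1308%

Calculate the Compton shift:
Δλ = λ_C(1 - cos(127°))
Δλ = 2.4263 × (1 - cos(127°))
Δλ = 2.4263 × 1.6018
Δλ = 3.8865 pm

Percentage change:
(Δλ/λ₀) × 100 = (3.8865/47.8) × 100
= 8.1308%

(Intermediate values are shown rounded; full precision is carried through to the final answer.)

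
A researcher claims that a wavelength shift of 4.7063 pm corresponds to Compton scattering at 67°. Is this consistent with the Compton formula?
No, inconsistent

Calculate the expected shift for θ = 67°:

Δλ_expected = λ_C(1 - cos(67°))
Δλ_expected = 2.4263 × (1 - cos(67°))
Δλ_expected = 2.4263 × 0.6093
Δλ_expected = 1.4783 pm

Given shift: 4.7063 pm
Expected shift: 1.4783 pm
Difference: 3.2280 pm

The values do not match. The given shift corresponds to θ ≈ 160.0°, not 67°.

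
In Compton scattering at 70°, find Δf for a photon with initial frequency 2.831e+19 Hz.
3.709e+18 Hz (decrease)

Convert frequency to wavelength (c = 299792458 m/s):
λ₀ = c/f₀ = 299792458/2.831e+19 = 1.0589631e-11 m = 10.5896 pm

Calculate Compton shift:
Δλ = λ_C(1 - cos(70°)) = 1.5965 pm

Final wavelength:
λ' = λ₀ + Δλ = 10.5896 + 1.5965 = 12.1861 pm

Final frequency:
f' = c/λ' = 299792458/1.2186094e-11 = 2.4601193e+19 Hz

Frequency shift (decrease):
Δf = f₀ - f' = 2.831e+19 - 2.4601193e+19 = 3.709e+18 Hz

(Intermediate values are shown rounded; full precision is carried through to the final answer.)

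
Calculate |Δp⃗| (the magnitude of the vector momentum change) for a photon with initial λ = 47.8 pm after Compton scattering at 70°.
1.5649e-23 kg·m/s

Photon momentum magnitude is p = h/λ.

Initial momentum:
p₀ = h/λ = 6.6261e-34/4.7800e-11 = 1.3862e-23 kg·m/s

After scattering:
λ' = λ + Δλ = 47.8 + 1.5965 = 49.3965 pm
p' = h/λ' = 6.6261e-34/4.9396e-11 = 1.3414e-23 kg·m/s

Momentum is a vector; the scattered photon's direction makes angle θ = 70° with the incident direction. The magnitude of the vector change Δp⃗ = p⃗₀ − p⃗' is found from the law of cosines:
|Δp⃗|² = p₀² + p'² − 2p₀p'cos θ
|Δp⃗|² = (1.3862e-23)² + (1.3414e-23)² − 2·1.3862e-23·1.3414e-23·cos(70°)
|Δp⃗| = 1.5649e-23 kg·m/s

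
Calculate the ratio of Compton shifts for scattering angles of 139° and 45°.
139° produces the larger shift by a factor of 5.991

Calculate both shifts using Δλ = λ_C(1 - cos θ):

For θ₁ = 45°:
Δλ₁ = 2.4263 × (1 - cos(45°))
Δλ₁ = 2.4263 × 0.2929
Δλ₁ = 0.7106 pm

For θ₂ = 139°:
Δλ₂ = 2.4263 × (1 - cos(139°))
Δλ₂ = 2.4263 × 1.7547
Δλ₂ = 4.2575 pm

The 139° angle produces the larger shift.
Ratio: 4.2575/0.7106 = 5.991

(Intermediate values are shown rounded; full precision is carried through to the final answer.)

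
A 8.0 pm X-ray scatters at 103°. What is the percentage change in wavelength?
37.1514%

Calculate the Compton shift:
Δλ = λ_C(1 - cos(103°))
Δλ = 2.4263 × (1 - cos(103°))
Δλ = 2.4263 × 1.2250
Δλ = 2.9721 pm

Percentage change:
(Δλ/λ₀) × 100 = (2.9721/8.0) × 100
= 37.1514%

(Intermediate values are shown rounded; full precision is carried through to the final answer.)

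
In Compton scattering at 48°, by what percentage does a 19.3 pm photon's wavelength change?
4.1595%

Calculate the Compton shift:
Δλ = λ_C(1 - cos(48°))
Δλ = 2.4263 × (1 - cos(48°))
Δλ = 2.4263 × 0.3309
Δλ = 0.8028 pm

Percentage change:
(Δλ/λ₀) × 100 = (0.8028/19.3) × 100
= 4.1595%

(Intermediate values are shown rounded; full precision is carried through to the final answer.)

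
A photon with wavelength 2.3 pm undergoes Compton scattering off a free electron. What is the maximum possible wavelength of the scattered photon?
7.1526 pm (at θ = 180°)

The Compton shift is Δλ = λ_C(1 − cos θ).

Since cos θ ranges from −1 to 1, the factor (1 − cos θ) ranges from 0 to 2; the maximum shift occurs at θ = 180° (backscattering):
Δλ_max = 2λ_C = 2 × 2.4263 pm = 4.8526 pm

Maximum scattered wavelength:
λ'_max = λ₀ + Δλ_max = 2.3 + 4.8526 = 7.1526 pm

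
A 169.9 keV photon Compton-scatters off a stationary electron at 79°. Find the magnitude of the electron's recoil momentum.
1.0433e-22 kg·m/s

The electron is initially at rest, so by conservation of momentum:
p⃗_e = p⃗₀ − p⃗'  (incident photon momentum minus scattered photon momentum)

Photon momentum magnitudes (p = h/λ = E/c):
λ₀ = hc/E₀ = 7.2975 pm → p₀ = h/λ₀ = 9.0799e-23 kg·m/s
Δλ = λ_C(1 − cos 79°) = 1.9633 pm
λ' = 9.2608 pm → p' = h/λ' = 7.1549e-23 kg·m/s

The scattered photon makes angle θ = 79° with the incident direction, so by the law of cosines:
|p⃗_e|² = p₀² + p'² − 2p₀p'cos θ
|p⃗_e|² = (9.0799e-23)² + (7.1549e-23)² − 2·9.0799e-23·7.1549e-23·cos(79°)
|p⃗_e| = 1.0433e-22 kg·m/s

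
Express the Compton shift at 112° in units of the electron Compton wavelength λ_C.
1.3746 λ_C

The Compton shift formula is:
Δλ = λ_C(1 - cos θ)

Dividing both sides by λ_C:
Δλ/λ_C = 1 - cos θ

For θ = 112°:
Δλ/λ_C = 1 - cos(112°)
Δλ/λ_C = 1 - -0.3746
Δλ/λ_C = 1.3746

This means the shift is 1.3746 × λ_C = 3.3352 pm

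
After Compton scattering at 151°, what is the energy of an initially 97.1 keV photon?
71.5963 keV

First convert energy to wavelength:
λ = hc/E, with hc ≈ 1239.842 keV·pm (i.e. 1239.842 eV·nm)

For E = 97.1 keV = 97100 eV:
λ = 1239.842 keV·pm / 97.1 keV
λ = 12.7687 pm

Calculate the Compton shift:
Δλ = λ_C(1 - cos(151°)) = 2.4263 × 1.8746
Δλ = 4.5484 pm

Final wavelength:
λ' = 12.7687 + 4.5484 = 17.3171 pm

Final energy:
E' = hc/λ' = 1239.842 / 17.3171 = 71.5963 keV

(Intermediate values are shown rounded; full precision is carried through to the final answer.)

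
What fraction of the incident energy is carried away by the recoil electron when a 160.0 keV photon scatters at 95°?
0.2540 (or 25.40%)

Calculate initial and final photon energies:

Initial: E₀ = 160.0 keV → λ₀ = 7.7490 pm
Compton shift: Δλ = 2.6378 pm
Final wavelength: λ' = 10.3868 pm
Final energy: E' = 119.3672 keV

Fractional energy loss:
(E₀ - E')/E₀ = (160.0000 - 119.3672)/160.0000
= 40.6328/160.0000
= 0.2540
= 25.40%

(Intermediate values are shown rounded; full precision is carried through to the final answer.)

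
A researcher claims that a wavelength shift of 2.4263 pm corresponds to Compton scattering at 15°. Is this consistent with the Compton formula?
No, inconsistent

Calculate the expected shift for θ = 15°:

Δλ_expected = λ_C(1 - cos(15°))
Δλ_expected = 2.4263 × (1 - cos(15°))
Δλ_expected = 2.4263 × 0.0341
Δλ_expected = 0.0827 pm

Given shift: 2.4263 pm
Expected shift: 0.0827 pm
Difference: 2.3436 pm

The values do not match. The given shift corresponds to θ ≈ 90.0°, not 15°.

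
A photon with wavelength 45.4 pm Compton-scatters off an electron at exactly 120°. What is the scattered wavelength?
49.0395 pm

Using the Compton formula: λ' = λ + λ_C(1 − cos θ)

For θ = 120°, cos θ = -1/2 (exact) = -0.5000, so:
1 − cos 120° = 1 − (-1/2) = 1.5000

Δλ = λ_C × 1.5000 = 2.4263 × 1.5000 = 3.6395 pm

λ' = 45.4 + 3.6395 = 49.0395 pm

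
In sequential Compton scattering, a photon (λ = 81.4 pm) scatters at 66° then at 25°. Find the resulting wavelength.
83.0668 pm

Apply Compton shift twice:

First scattering at θ₁ = 66°:
Δλ₁ = λ_C(1 - cos(66°))
Δλ₁ = 2.4263 × 0.5933
Δλ₁ = 1.4394 pm

After first scattering:
λ₁ = 81.4 + 1.4394 = 82.8394 pm

Second scattering at θ₂ = 25°:
Δλ₂ = λ_C(1 - cos(25°))
Δλ₂ = 2.4263 × 0.0937
Δλ₂ = 0.2273 pm

Final wavelength:
λ₂ = 82.8394 + 0.2273 = 83.0668 pm

Total shift: Δλ_total = 1.4394 + 0.2273 = 1.6668 pm

(Intermediate values are shown rounded; full precision is carried through to the final answer.)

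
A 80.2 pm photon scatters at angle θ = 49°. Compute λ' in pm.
81.0345 pm

Using the Compton scattering formula:
λ' = λ + Δλ = λ + λ_C(1 - cos θ)

Given:
- Initial wavelength λ = 80.2 pm
- Scattering angle θ = 49°
- Compton wavelength λ_C ≈ 2.4263 pm

Calculate the shift:
Δλ = 2.4263 × (1 - cos(49°))
Δλ = 2.4263 × 0.3439
Δλ = 0.8345 pm

Final wavelength:
λ' = 80.2 + 0.8345 = 81.0345 pm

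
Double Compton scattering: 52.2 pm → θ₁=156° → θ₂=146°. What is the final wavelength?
61.2807 pm

Apply Compton shift twice:

First scattering at θ₁ = 156°:
Δλ₁ = λ_C(1 - cos(156°))
Δλ₁ = 2.4263 × 1.9135
Δλ₁ = 4.6429 pm

After first scattering:
λ₁ = 52.2 + 4.6429 = 56.8429 pm

Second scattering at θ₂ = 146°:
Δλ₂ = λ_C(1 - cos(146°))
Δλ₂ = 2.4263 × 1.8290
Δλ₂ = 4.4378 pm

Final wavelength:
λ₂ = 56.8429 + 4.4378 = 61.2807 pm

Total shift: Δλ_total = 4.6429 + 4.4378 = 9.0807 pm

(Intermediate values are shown rounded; full precision is carried through to the final answer.)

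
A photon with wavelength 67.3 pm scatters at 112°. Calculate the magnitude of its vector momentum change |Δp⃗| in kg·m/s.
1.5941e-23 kg·m/s

Photon momentum magnitude is p = h/λ.

Initial momentum:
p₀ = h/λ = 6.6261e-34/6.7300e-11 = 9.8456e-24 kg·m/s

After scattering:
λ' = λ + Δλ = 67.3 + 3.3352 = 70.6352 pm
p' = h/λ' = 6.6261e-34/7.0635e-11 = 9.3807e-24 kg·m/s

Momentum is a vector; the scattered photon's direction makes angle θ = 112° with the incident direction. The magnitude of the vector change Δp⃗ = p⃗₀ − p⃗' is found from the law of cosines:
|Δp⃗|² = p₀² + p'² − 2p₀p'cos θ
|Δp⃗|² = (9.8456e-24)² + (9.3807e-24)² − 2·9.8456e-24·9.3807e-24·cos(112°)
|Δp⃗| = 1.5941e-23 kg·m/s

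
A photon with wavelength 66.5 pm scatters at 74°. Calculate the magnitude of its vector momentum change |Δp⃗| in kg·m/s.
1.1840e-23 kg·m/s

Photon momentum magnitude is p = h/λ.

Initial momentum:
p₀ = h/λ = 6.6261e-34/6.6500e-11 = 9.9640e-24 kg·m/s

After scattering:
λ' = λ + Δλ = 66.5 + 1.7575 = 68.2575 pm
p' = h/λ' = 6.6261e-34/6.8258e-11 = 9.7075e-24 kg·m/s

Momentum is a vector; the scattered photon's direction makes angle θ = 74° with the incident direction. The magnitude of the vector change Δp⃗ = p⃗₀ − p⃗' is found from the law of cosines:
|Δp⃗|² = p₀² + p'² − 2p₀p'cos θ
|Δp⃗|² = (9.9640e-24)² + (9.7075e-24)² − 2·9.9640e-24·9.7075e-24·cos(74°)
|Δp⃗| = 1.1840e-23 kg·m/s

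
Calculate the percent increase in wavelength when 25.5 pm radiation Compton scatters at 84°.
8.5204%

Calculate the Compton shift:
Δλ = λ_C(1 - cos(84°))
Δλ = 2.4263 × (1 - cos(84°))
Δλ = 2.4263 × 0.8955
Δλ = 2.1727 pm

Percentage change:
(Δλ/λ₀) × 100 = (2.1727/25.5) × 100
= 8.5204%

(Intermediate values are shown rounded; full precision is carried through to the final answer.)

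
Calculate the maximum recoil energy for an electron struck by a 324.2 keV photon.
181.3106 keV

Maximum energy transfer occurs at θ = 180° (backscattering).

Initial photon: E₀ = 324.2 keV → λ₀ = 3.8243 pm

Maximum Compton shift (at 180°):
Δλ_max = 2λ_C = 2 × 2.4263 = 4.8526 pm

Final wavelength:
λ' = 3.8243 + 4.8526 = 8.6769 pm

Minimum photon energy (maximum energy to electron):
E'_min = hc/λ' = 142.8894 keV

Maximum electron kinetic energy:
K_max = E₀ - E'_min = 324.2000 - 142.8894 = 181.3106 keV

(Intermediate values are shown rounded; full precision is carried through to the final answer.)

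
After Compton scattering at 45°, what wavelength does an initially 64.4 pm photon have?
65.1106 pm

Using the Compton formula: λ' = λ + λ_C(1 − cos θ)

For θ = 45°, cos θ = √2/2 (exact) ≈ 0.7071, so:
1 − cos 45° = 1 − (√2/2) ≈ 0.2929

Δλ = λ_C × 0.2929 = 2.4263 × 0.2929 = 0.7106 pm

λ' = 64.4 + 0.7106 = 65.1106 pm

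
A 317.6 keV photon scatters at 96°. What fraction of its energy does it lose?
0.4071 (or 40.71%)

Calculate initial and final photon energies:

Initial: E₀ = 317.6 keV → λ₀ = 3.9038 pm
Compton shift: Δλ = 2.6799 pm
Final wavelength: λ' = 6.5837 pm
Final energy: E' = 188.3196 keV

Fractional energy loss:
(E₀ - E')/E₀ = (317.6000 - 188.3196)/317.6000
= 129.2804/317.6000
= 0.4071
= 40.71%

(Intermediate values are shown rounded; full precision is carried through to the final answer.)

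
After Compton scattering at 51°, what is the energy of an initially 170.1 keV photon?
151.4166 keV

First convert energy to wavelength:
λ = hc/E, with hc ≈ 1239.842 keV·pm (i.e. 1239.842 eV·nm)

For E = 170.1 keV = 170100 eV:
λ = 1239.842 keV·pm / 170.1 keV
λ = 7.2889 pm

Calculate the Compton shift:
Δλ = λ_C(1 - cos(51°)) = 2.4263 × 0.3707
Δλ = 0.8994 pm

Final wavelength:
λ' = 7.2889 + 0.8994 = 8.1883 pm

Final energy:
E' = hc/λ' = 1239.842 / 8.1883 = 151.4166 keV

(Intermediate values are shown rounded; full precision is carried through to the final answer.)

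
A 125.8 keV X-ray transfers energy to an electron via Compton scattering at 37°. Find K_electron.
5.9417 keV

By energy conservation: K_e = E_initial - E_final

First find the scattered photon energy:
Initial wavelength: λ = hc/E = 9.8557 pm
Compton shift: Δλ = λ_C(1 - cos(37°)) = 0.4886 pm
Final wavelength: λ' = 9.8557 + 0.4886 = 10.3442 pm
Final photon energy: E' = hc/λ' = 119.8583 keV

Electron kinetic energy:
K_e = E - E' = 125.8000 - 119.8583 = 5.9417 keV

(Intermediate values are shown rounded; full precision is carried through to the final answer.)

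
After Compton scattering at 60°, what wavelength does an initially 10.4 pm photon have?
11.6132 pm

Using the Compton formula: λ' = λ + λ_C(1 − cos θ)

For θ = 60°, cos θ = 1/2 (exact) = 0.5000, so:
1 − cos 60° = 1 − (1/2) = 0.5000

Δλ = λ_C × 0.5000 = 2.4263 × 0.5000 = 1.2132 pm

λ' = 10.4 + 1.2132 = 11.6132 pm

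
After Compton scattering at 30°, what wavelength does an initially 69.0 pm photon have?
69.3251 pm

Using the Compton formula: λ' = λ + λ_C(1 − cos θ)

For θ = 30°, cos θ = √3/2 (exact) ≈ 0.8660, so:
1 − cos 30° = 1 − (√3/2) ≈ 0.1340

Δλ = λ_C × 0.1340 = 2.4263 × 0.1340 = 0.3251 pm

λ' = 69.0 + 0.3251 = 69.3251 pm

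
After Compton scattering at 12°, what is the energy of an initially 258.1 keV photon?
255.2823 keV

First convert energy to wavelength:
λ = hc/E, with hc ≈ 1239.842 keV·pm (i.e. 1239.842 eV·nm)

For E = 258.1 keV = 258100 eV:
λ = 1239.842 keV·pm / 258.1 keV
λ = 4.8037 pm

Calculate the Compton shift:
Δλ = λ_C(1 - cos(12°)) = 2.4263 × 0.0219
Δλ = 0.0530 pm

Final wavelength:
λ' = 4.8037 + 0.0530 = 4.8567 pm

Final energy:
E' = hc/λ' = 1239.842 / 4.8567 = 255.2823 keV

(Intermediate values are shown rounded; full precision is carried through to the final answer.)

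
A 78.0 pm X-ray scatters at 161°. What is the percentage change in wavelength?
6.0518%

Calculate the Compton shift:
Δλ = λ_C(1 - cos(161°))
Δλ = 2.4263 × (1 - cos(161°))
Δλ = 2.4263 × 1.9455
Δλ = 4.7204 pm

Percentage change:
(Δλ/λ₀) × 100 = (4.7204/78.0) × 100
= 6.0518%

(Intermediate values are shown rounded; full precision is carried through to the final answer.)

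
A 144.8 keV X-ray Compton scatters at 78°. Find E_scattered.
118.2570 keV

First convert energy to wavelength:
λ = hc/E, with hc ≈ 1239.842 keV·pm (i.e. 1239.842 eV·nm)

For E = 144.8 keV = 144800 eV:
λ = 1239.842 keV·pm / 144.8 keV
λ = 8.5624 pm

Calculate the Compton shift:
Δλ = λ_C(1 - cos(78°)) = 2.4263 × 0.7921
Δλ = 1.9219 pm

Final wavelength:
λ' = 8.5624 + 1.9219 = 10.4843 pm

Final energy:
E' = hc/λ' = 1239.842 / 10.4843 = 118.2570 keV

(Intermediate values are shown rounded; full precision is carried through to the final answer.)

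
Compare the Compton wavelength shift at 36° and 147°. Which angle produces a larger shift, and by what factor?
147° produces the larger shift by a factor of 9.627

Calculate both shifts using Δλ = λ_C(1 - cos θ):

For θ₁ = 36°:
Δλ₁ = 2.4263 × (1 - cos(36°))
Δλ₁ = 2.4263 × 0.1910
Δλ₁ = 0.4634 pm

For θ₂ = 147°:
Δλ₂ = 2.4263 × (1 - cos(147°))
Δλ₂ = 2.4263 × 1.8387
Δλ₂ = 4.4612 pm

The 147° angle produces the larger shift.
Ratio: 4.4612/0.4634 = 9.627

(Intermediate values are shown rounded; full precision is carried through to the final answer.)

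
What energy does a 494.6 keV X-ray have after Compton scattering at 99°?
233.3765 keV

First convert energy to wavelength:
λ = hc/E, with hc ≈ 1239.842 keV·pm (i.e. 1239.842 eV·nm)

For E = 494.6 keV = 494600 eV:
λ = 1239.842 keV·pm / 494.6 keV
λ = 2.5068 pm

Calculate the Compton shift:
Δλ = λ_C(1 - cos(99°)) = 2.4263 × 1.1564
Δλ = 2.8059 pm

Final wavelength:
λ' = 2.5068 + 2.8059 = 5.3126 pm

Final energy:
E' = hc/λ' = 1239.842 / 5.3126 = 233.3765 keV

(Intermediate values are shown rounded; full precision is carried through to the final answer.)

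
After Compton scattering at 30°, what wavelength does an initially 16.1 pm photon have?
16.4251 pm

Using the Compton formula: λ' = λ + λ_C(1 − cos θ)

For θ = 30°, cos θ = √3/2 (exact) ≈ 0.8660, so:
1 − cos 30° = 1 − (√3/2) ≈ 0.1340

Δλ = λ_C × 0.1340 = 2.4263 × 0.1340 = 0.3251 pm

λ' = 16.1 + 0.3251 = 16.4251 pm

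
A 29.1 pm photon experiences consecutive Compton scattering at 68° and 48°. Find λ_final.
31.4202 pm

Apply Compton shift twice:

First scattering at θ₁ = 68°:
Δλ₁ = λ_C(1 - cos(68°))
Δλ₁ = 2.4263 × 0.6254
Δλ₁ = 1.5174 pm

After first scattering:
λ₁ = 29.1 + 1.5174 = 30.6174 pm

Second scattering at θ₂ = 48°:
Δλ₂ = λ_C(1 - cos(48°))
Δλ₂ = 2.4263 × 0.3309
Δλ₂ = 0.8028 pm

Final wavelength:
λ₂ = 30.6174 + 0.8028 = 31.4202 pm

Total shift: Δλ_total = 1.5174 + 0.8028 = 2.3202 pm

(Intermediate values are shown rounded; full precision is carried through to the final answer.)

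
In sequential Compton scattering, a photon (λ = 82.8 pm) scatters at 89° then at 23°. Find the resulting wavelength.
85.3768 pm

Apply Compton shift twice:

First scattering at θ₁ = 89°:
Δλ₁ = λ_C(1 - cos(89°))
Δλ₁ = 2.4263 × 0.9825
Δλ₁ = 2.3840 pm

After first scattering:
λ₁ = 82.8 + 2.3840 = 85.1840 pm

Second scattering at θ₂ = 23°:
Δλ₂ = λ_C(1 - cos(23°))
Δλ₂ = 2.4263 × 0.0795
Δλ₂ = 0.1929 pm

Final wavelength:
λ₂ = 85.1840 + 0.1929 = 85.3768 pm

Total shift: Δλ_total = 2.3840 + 0.1929 = 2.5768 pm

(Intermediate values are shown rounded; full precision is carried through to the final answer.)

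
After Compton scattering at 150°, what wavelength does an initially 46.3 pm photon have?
50.8276 pm

Using the Compton formula: λ' = λ + λ_C(1 − cos θ)

For θ = 150°, cos θ = -√3/2 (exact) ≈ -0.8660, so:
1 − cos 150° = 1 − (-√3/2) ≈ 1.8660

Δλ = λ_C × 1.8660 = 2.4263 × 1.8660 = 4.5276 pm

λ' = 46.3 + 4.5276 = 50.8276 pm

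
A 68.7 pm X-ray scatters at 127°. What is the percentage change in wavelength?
5.6572%

Calculate the Compton shift:
Δλ = λ_C(1 - cos(127°))
Δλ = 2.4263 × (1 - cos(127°))
Δλ = 2.4263 × 1.6018
Δλ = 3.8865 pm

Percentage change:
(Δλ/λ₀) × 100 = (3.8865/68.7) × 100
= 5.6572%

(Intermediate values are shown rounded; full precision is carried through to the final answer.)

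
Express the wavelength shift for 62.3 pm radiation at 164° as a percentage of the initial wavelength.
7.6382%

Calculate the Compton shift:
Δλ = λ_C(1 - cos(164°))
Δλ = 2.4263 × (1 - cos(164°))
Δλ = 2.4263 × 1.9613
Δλ = 4.7586 pm

Percentage change:
(Δλ/λ₀) × 100 = (4.7586/62.3) × 100
= 7.6382%

(Intermediate values are shown rounded; full precision is carried through to the final answer.)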